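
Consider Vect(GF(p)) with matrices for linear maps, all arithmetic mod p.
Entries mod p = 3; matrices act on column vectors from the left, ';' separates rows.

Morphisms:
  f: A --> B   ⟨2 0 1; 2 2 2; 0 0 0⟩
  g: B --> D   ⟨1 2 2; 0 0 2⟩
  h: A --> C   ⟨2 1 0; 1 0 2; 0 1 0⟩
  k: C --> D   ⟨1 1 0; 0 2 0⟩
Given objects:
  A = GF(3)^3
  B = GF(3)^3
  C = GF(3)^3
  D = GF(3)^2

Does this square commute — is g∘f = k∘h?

Path 1 = f;g:
  e0=⟨1,0,0⟩ f-->⟨2,2,0⟩ g-->⟨0,0⟩
  e1=⟨0,1,0⟩ f-->⟨0,2,0⟩ g-->⟨1,0⟩
  e2=⟨0,0,1⟩ f-->⟨1,2,0⟩ g-->⟨2,0⟩
  ⟦path⟧₁ = ⟨0 1 2; 0 0 0⟩
Path 2 = h;k:
  e0=⟨1,0,0⟩ h-->⟨2,1,0⟩ k-->⟨0,2⟩
  e1=⟨0,1,0⟩ h-->⟨1,0,1⟩ k-->⟨1,0⟩
  e2=⟨0,0,1⟩ h-->⟨0,2,0⟩ k-->⟨2,1⟩
  ⟦path⟧₂ = ⟨0 1 2; 2 0 1⟩
Equal? distinct morphisms ✗

Answer: DOES NOT COMMUTE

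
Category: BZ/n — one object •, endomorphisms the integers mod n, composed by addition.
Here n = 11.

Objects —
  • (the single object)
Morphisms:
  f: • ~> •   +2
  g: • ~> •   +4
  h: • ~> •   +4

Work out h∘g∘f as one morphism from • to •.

  0 +2≡2 +4≡6 +4≡10  (mod 11)
⟦path⟧: +10

Answer: +10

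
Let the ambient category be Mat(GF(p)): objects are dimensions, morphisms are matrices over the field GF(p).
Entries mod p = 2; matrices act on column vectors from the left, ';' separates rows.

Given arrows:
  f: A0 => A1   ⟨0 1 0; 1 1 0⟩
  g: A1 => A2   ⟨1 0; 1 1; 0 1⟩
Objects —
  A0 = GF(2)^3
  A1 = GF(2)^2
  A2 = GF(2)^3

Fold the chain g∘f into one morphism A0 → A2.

Answer: ⟨0 1 0; 1 0 0; 1 1 0⟩

Trace:
  e0=[1,0,0] f=>[0,1] g=>[0,1,1]
  e1=[0,1,0] f=>[1,1] g=>[1,0,1]
  e2=[0,0,1] f=>[0,0] g=>[0,0,0]
result: ⟨0 1 0; 1 0 0; 1 1 0⟩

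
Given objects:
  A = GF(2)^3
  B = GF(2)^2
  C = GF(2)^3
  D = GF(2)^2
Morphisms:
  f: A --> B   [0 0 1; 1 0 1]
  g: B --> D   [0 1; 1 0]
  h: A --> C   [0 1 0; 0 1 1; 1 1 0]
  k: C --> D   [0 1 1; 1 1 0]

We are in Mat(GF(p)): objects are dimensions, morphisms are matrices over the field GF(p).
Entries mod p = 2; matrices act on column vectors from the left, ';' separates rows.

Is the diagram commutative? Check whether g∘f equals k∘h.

Answer: COMMUTES

Trace:
Path 1 = f;g:
  e0=(1,0,0) f-->(0,1) g-->(1,0)
  e1=(0,1,0) f-->(0,0) g-->(0,0)
  e2=(0,0,1) f-->(1,1) g-->(1,1)
  ⟦path⟧₁ = [1 0 1; 0 0 1]
Path 2 = h;k:
  e0=(1,0,0) h-->(0,0,1) k-->(1,0)
  e1=(0,1,0) h-->(1,1,1) k-->(0,0)
  e2=(0,0,1) h-->(0,1,0) k-->(1,1)
  ⟦path⟧₂ = [1 0 1; 0 0 1]
Equal? same morphism ✓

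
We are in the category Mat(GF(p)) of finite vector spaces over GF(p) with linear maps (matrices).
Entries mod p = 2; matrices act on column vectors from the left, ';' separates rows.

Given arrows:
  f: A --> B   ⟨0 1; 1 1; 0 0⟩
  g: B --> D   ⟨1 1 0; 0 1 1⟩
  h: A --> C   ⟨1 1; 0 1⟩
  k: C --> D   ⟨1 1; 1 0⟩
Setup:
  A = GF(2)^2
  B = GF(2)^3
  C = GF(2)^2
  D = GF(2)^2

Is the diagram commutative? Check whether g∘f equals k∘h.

Answer: COMMUTES

Work:
Along f;g (path 1):
  e0=(1,0) f-->(0,1,0) g-->(1,1)
  e1=(0,1) f-->(1,1,0) g-->(0,1)
  ⟦path⟧₁ = ⟨1 0; 1 1⟩
Along h;k (path 2):
  e0=(1,0) h-->(1,0) k-->(1,1)
  e1=(0,1) h-->(1,1) k-->(0,1)
  ⟦path⟧₂ = ⟨1 0; 1 1⟩
Equal? equal; square commutes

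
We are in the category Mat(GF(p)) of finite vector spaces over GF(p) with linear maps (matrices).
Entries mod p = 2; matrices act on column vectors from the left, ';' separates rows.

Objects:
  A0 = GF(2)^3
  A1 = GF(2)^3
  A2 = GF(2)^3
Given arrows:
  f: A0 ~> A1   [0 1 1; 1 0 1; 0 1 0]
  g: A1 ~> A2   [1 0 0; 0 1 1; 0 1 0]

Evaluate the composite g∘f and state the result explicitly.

Answer: [0 1 1; 1 1 1; 1 0 1]

Derivation:
  e0=⟨1,0,0⟩ f~>⟨0,1,0⟩ g~>⟨0,1,1⟩
  e1=⟨0,1,0⟩ f~>⟨1,0,1⟩ g~>⟨1,1,0⟩
  e2=⟨0,0,1⟩ f~>⟨1,1,0⟩ g~>⟨1,1,1⟩
composite: [0 1 1; 1 1 1; 1 0 1]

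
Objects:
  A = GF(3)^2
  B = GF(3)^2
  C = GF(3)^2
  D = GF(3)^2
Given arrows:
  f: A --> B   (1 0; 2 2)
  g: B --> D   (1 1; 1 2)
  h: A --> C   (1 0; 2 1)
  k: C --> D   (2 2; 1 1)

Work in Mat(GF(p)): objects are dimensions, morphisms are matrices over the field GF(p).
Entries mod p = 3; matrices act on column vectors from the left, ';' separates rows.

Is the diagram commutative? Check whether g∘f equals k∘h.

Answer: DOES NOT COMMUTE

Work:
Path 1 = f;g:
  e0=(1,0) f-->(1,2) g-->(0,2)
  e1=(0,1) f-->(0,2) g-->(2,1)
  ⟦path⟧₁ = (0 2; 2 1)
Path 2 = h;k:
  e0=(1,0) h-->(1,2) k-->(0,0)
  e1=(0,1) h-->(0,1) k-->(2,1)
  ⟦path⟧₂ = (0 2; 0 1)
Equal? NO — does not commute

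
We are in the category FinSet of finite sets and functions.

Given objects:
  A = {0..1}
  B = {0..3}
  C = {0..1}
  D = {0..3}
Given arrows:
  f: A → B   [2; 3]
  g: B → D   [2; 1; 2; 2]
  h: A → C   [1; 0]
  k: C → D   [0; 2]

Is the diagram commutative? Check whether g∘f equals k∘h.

Answer: DOES NOT COMMUTE

Derivation:
1) trace f;g:
  0 f→2 g→2
  1 f→3 g→2
  result₁ = [2; 2]
2) trace h;k:
  0 h→1 k→2
  1 h→0 k→0
  result₂ = [2; 0]
Equal? NO — does not commute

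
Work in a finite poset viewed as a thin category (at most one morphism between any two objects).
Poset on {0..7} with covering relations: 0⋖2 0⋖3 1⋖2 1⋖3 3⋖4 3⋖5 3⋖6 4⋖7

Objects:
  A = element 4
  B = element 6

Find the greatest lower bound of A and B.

{x : x<=A ∧ x<=B} = {0,1,3}  (A=4, B=6)
  0 <= 3
  1 <= 3
  3 <= 3
glb = 3

Answer: A∧B = 3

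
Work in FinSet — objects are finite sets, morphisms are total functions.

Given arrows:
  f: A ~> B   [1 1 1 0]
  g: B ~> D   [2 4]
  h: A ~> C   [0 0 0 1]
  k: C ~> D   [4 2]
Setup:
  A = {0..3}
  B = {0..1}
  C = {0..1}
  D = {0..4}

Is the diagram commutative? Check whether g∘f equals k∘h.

Answer: COMMUTES

Trace:
Path 1 = f;g:
  0 f~>1 g~>4
  1 f~>1 g~>4
  2 f~>1 g~>4
  3 f~>0 g~>2
  result₁ = [4 4 4 2]
Path 2 = h;k:
  0 h~>0 k~>4
  1 h~>0 k~>4
  2 h~>0 k~>4
  3 h~>1 k~>2
  result₂ = [4 4 4 2]
Equal? equal; square commutes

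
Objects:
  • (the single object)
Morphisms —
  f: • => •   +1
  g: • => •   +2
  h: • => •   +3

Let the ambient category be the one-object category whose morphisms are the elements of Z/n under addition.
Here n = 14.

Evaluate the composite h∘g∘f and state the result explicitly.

  0 +1≡1 +2≡3 +3≡6  (mod 14)
composite: +6

Answer: +6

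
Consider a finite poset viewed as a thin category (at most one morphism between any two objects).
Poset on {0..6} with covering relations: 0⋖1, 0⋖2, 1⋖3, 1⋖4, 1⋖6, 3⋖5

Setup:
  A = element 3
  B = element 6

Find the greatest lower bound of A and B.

{x : x≤A ∧ x≤B} = {0,1}  (A=3, B=6)
  0 ≤ 1
  1 ≤ 1
glb = 1

Answer: A∧B = 1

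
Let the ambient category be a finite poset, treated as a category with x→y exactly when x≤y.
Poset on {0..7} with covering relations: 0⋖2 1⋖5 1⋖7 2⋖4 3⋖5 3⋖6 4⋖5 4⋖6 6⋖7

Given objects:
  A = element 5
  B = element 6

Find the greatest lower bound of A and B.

Answer: NO MEET EXISTS

Trace:
Lower bounds of A=5 and B=6: {0,2,3,4}
  maximal lower bounds 3 and 4 are incomparable: neither 3≤4 nor 4≤3
→ no greatest lower bound exists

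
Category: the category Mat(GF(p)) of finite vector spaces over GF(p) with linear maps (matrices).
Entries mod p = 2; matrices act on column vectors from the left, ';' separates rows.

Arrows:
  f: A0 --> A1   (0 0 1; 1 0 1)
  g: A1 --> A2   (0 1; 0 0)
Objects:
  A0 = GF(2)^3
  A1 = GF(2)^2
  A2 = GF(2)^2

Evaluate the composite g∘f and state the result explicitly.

  e0=[1,0,0] f-->[0,1] g-->[1,0]
  e1=[0,1,0] f-->[0,0] g-->[0,0]
  e2=[0,0,1] f-->[1,1] g-->[1,0]
⟦path⟧: (1 0 1; 0 0 0)

Answer: (1 0 1; 0 0 0)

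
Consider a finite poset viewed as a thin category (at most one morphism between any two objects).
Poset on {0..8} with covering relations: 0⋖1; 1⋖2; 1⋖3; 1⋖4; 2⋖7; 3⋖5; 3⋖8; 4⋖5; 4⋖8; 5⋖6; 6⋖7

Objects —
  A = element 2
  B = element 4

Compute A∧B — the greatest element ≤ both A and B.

Answer: A∧B = 1

Trace:
Lower bounds of A=2 and B=4: {0,1}
  0 <= 1
  1 <= 1
glb = 1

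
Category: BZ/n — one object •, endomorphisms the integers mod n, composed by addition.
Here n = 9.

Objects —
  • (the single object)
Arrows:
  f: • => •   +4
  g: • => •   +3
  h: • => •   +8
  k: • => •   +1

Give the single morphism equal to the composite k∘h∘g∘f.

  0 +4≡4 +3≡7 +8≡6 +1≡7  (mod 9)
⟦path⟧: +7

Answer: +7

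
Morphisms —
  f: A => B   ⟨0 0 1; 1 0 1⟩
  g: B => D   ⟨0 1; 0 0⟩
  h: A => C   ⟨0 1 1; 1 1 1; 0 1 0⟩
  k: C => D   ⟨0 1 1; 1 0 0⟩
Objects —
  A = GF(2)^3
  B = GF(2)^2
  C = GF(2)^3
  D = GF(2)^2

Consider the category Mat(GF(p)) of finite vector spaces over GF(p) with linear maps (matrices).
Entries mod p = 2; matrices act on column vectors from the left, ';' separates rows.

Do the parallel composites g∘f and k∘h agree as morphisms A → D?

Answer: DOES NOT COMMUTE

Trace:
Path 1 = f;g:
  e0=(1,0,0) f=>(0,1) g=>(1,0)
  e1=(0,1,0) f=>(0,0) g=>(0,0)
  e2=(0,0,1) f=>(1,1) g=>(1,0)
  result₁ = ⟨1 0 1; 0 0 0⟩
Path 2 = h;k:
  e0=(1,0,0) h=>(0,1,0) k=>(1,0)
  e1=(0,1,0) h=>(1,1,1) k=>(0,1)
  e2=(0,0,1) h=>(1,1,0) k=>(1,1)
  result₂ = ⟨1 0 1; 0 1 1⟩
Equal? differ; not commutative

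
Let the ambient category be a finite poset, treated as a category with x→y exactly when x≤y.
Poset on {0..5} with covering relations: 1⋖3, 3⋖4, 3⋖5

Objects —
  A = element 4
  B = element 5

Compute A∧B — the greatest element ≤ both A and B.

Common predecessors of 4,5: {1,3}
  1 ⊑ 3
  3 ⊑ 3
glb = 3

Answer: A∧B = 3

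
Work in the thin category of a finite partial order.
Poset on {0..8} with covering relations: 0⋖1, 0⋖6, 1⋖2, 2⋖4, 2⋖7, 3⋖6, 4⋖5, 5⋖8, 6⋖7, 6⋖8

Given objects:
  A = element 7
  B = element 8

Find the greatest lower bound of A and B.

Common predecessors of 7,8: {0,1,2,3,6}
  maximal lower bounds 2 and 6 are incomparable: neither 2⊑6 nor 6⊑2
→ no greatest lower bound exists

Answer: NO MEET EXISTS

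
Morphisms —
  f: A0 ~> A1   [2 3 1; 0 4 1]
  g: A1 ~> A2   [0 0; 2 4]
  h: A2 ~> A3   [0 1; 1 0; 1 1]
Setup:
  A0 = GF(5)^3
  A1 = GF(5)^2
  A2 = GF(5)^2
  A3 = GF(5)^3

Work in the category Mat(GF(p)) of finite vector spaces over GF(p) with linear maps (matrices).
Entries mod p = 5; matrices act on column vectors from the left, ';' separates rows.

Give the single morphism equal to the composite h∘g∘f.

  e0=(1,0,0) f~>(2,0) g~>(0,4) h~>(4,0,4)
  e1=(0,1,0) f~>(3,4) g~>(0,2) h~>(2,0,2)
  e2=(0,0,1) f~>(1,1) g~>(0,1) h~>(1,0,1)
result: [4 2 1; 0 0 0; 4 2 1]

Answer: [4 2 1; 0 0 0; 4 2 1]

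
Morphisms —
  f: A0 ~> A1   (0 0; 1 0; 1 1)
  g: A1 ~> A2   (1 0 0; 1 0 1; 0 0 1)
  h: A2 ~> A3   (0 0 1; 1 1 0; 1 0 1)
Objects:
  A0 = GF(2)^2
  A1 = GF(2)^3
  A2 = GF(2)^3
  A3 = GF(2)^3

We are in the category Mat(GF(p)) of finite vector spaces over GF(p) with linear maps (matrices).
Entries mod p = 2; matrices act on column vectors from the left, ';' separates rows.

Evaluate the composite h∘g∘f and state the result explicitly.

Answer: (1 1; 1 1; 1 1)

Trace:
  e0=⟨1,0⟩ f~>⟨0,1,1⟩ g~>⟨0,1,1⟩ h~>⟨1,1,1⟩
  e1=⟨0,1⟩ f~>⟨0,0,1⟩ g~>⟨0,1,1⟩ h~>⟨1,1,1⟩
⟦path⟧: (1 1; 1 1; 1 1)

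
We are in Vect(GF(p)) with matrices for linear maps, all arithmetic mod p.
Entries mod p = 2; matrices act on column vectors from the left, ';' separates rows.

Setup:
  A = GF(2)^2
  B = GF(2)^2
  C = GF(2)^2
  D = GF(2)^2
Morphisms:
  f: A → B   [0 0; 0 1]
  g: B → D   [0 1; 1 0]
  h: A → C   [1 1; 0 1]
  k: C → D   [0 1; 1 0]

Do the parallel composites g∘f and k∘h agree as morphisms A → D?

1) trace f;g:
  e0=(1,0) f→(0,0) g→(0,0)
  e1=(0,1) f→(0,1) g→(1,0)
  ⟦path⟧₁ = [0 1; 0 0]
2) trace h;k:
  e0=(1,0) h→(1,0) k→(0,1)
  e1=(0,1) h→(1,1) k→(1,1)
  ⟦path⟧₂ = [0 1; 1 1]
Equal? differ; not commutative

Answer: DOES NOT COMMUTE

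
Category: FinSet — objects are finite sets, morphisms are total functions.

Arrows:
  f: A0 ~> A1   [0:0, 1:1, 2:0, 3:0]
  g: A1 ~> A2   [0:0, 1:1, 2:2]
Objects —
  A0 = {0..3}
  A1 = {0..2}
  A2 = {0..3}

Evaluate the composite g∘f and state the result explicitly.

Answer: [0:0, 1:1, 2:0, 3:0]

Work:
  0 f~>0 g~>0
  1 f~>1 g~>1
  2 f~>0 g~>0
  3 f~>0 g~>0
composite: [0:0, 1:1, 2:0, 3:0]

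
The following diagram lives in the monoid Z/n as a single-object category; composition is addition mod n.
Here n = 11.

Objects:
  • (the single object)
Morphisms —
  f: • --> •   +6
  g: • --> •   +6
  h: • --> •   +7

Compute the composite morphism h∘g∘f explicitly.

Answer: +8

Derivation:
  0 +6≡6 +6≡1 +7≡8  (mod 11)
composite: +8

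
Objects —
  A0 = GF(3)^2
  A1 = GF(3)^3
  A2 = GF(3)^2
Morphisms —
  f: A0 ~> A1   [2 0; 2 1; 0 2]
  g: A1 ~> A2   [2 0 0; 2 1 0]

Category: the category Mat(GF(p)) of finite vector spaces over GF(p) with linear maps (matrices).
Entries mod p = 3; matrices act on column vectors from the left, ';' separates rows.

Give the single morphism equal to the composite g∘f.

  e0=(1,0) f~>(2,2,0) g~>(1,0)
  e1=(0,1) f~>(0,1,2) g~>(0,1)
composite: [1 0; 0 1]

Answer: [1 0; 0 1]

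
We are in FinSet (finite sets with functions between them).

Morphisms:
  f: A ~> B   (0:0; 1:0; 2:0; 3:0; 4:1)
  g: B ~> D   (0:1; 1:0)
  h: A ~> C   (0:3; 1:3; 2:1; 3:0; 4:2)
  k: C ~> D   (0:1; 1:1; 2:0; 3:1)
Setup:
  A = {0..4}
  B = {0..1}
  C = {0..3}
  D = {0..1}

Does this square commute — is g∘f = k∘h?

Along f;g (path 1):
  0 f~>0 g~>1
  1 f~>0 g~>1
  2 f~>0 g~>1
  3 f~>0 g~>1
  4 f~>1 g~>0
  composite₁ = (0:1; 1:1; 2:1; 3:1; 4:0)
Along h;k (path 2):
  0 h~>3 k~>1
  1 h~>3 k~>1
  2 h~>1 k~>1
  3 h~>0 k~>1
  4 h~>2 k~>0
  composite₂ = (0:1; 1:1; 2:1; 3:1; 4:0)
Equal? YES — commutes

Answer: COMMUTES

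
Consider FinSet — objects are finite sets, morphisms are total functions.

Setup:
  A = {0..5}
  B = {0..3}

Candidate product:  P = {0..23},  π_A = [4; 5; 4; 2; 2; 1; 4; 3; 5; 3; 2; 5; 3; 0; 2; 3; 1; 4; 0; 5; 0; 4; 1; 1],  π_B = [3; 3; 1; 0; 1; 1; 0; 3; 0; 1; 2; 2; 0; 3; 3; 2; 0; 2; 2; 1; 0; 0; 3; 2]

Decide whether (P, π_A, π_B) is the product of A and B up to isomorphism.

|A|·|B| = 6·4 = 24;  |P| = 24
Check the pairing map k ↦ (π_A(k), π_B(k)):
  0 : (4,3)
  1 : (5,3)
  2 : (4,1)
  3 : (2,0)
  4 : (2,1)
  5 : (1,1)
  6 : (4,0)
  7 : (3,3)
  8 : (5,0)
  9 : (3,1)
  10 : (2,2)
  11 : (5,2)
  12 : (3,0)
  13 : (0,3)
  14 : (2,3)
  15 : (3,2)
  16 : (1,0)
  17 : (4,2)
  18 : (0,2)
  19 : (5,1)
  20 : (0,0)
  21 : (4,0)  ✗ repeats pair of k=6
  22 : (1,3)
  23 : (1,2)
distinct pairs in image: 23 / 24 needed
  → (4,0) hit at k=6 and k=21

Answer: NOT A VALID PRODUCT — duplicate pair at indices 21,6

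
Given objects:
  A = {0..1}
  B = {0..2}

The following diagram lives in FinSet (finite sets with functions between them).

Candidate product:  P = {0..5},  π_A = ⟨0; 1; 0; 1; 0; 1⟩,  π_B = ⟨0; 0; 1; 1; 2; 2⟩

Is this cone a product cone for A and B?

|A|·|B| = 2·3 = 6;  |P| = 6
Check the pairing map k ↦ (π_A(k), π_B(k)):
  0 : (0,0)
  1 : (1,0)
  2 : (0,1)
  3 : (1,1)
  4 : (0,2)
  5 : (1,2)
distinct pairs in image: 6 / 6 needed
  → bijection onto A×B; projections well-typed.

Answer: VALID PRODUCT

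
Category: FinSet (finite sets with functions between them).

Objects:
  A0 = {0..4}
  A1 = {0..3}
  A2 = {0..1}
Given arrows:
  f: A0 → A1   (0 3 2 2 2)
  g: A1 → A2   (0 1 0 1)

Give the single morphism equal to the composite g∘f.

Answer: (0 1 0 0 0)

Work:
  0 f→0 g→0
  1 f→3 g→1
  2 f→2 g→0
  3 f→2 g→0
  4 f→2 g→0
result: (0 1 0 0 0)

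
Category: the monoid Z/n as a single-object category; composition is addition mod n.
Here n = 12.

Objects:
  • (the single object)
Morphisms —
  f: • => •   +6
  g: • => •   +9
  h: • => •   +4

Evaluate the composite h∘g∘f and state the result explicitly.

Answer: +7

Derivation:
  0 +6≡6 +9≡3 +4≡7  (mod 12)
⟦path⟧: +7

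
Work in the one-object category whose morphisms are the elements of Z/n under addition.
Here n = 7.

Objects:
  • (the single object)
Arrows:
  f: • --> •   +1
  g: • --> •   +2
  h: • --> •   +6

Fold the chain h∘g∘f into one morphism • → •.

Answer: +2

Work:
  0 +1≡1 +2≡3 +6≡2  (mod 7)
⟦path⟧: +2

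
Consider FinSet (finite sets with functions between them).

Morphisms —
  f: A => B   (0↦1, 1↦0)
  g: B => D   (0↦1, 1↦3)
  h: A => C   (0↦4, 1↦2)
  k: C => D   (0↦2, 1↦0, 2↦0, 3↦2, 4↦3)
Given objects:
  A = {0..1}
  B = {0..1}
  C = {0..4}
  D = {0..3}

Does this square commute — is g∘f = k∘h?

Answer: DOES NOT COMMUTE

Work:
Along f;g (path 1):
  0 f=>1 g=>3
  1 f=>0 g=>1
  result₁ = (0↦3, 1↦1)
Along h;k (path 2):
  0 h=>4 k=>3
  1 h=>2 k=>0
  result₂ = (0↦3, 1↦0)
Equal? distinct morphisms ✗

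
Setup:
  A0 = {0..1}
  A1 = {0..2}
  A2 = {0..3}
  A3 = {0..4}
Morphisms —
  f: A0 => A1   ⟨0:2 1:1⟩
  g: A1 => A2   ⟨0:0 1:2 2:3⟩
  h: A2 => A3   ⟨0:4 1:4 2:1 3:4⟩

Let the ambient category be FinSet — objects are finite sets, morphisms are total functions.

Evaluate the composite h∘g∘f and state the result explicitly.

  0 f=>2 g=>3 h=>4
  1 f=>1 g=>2 h=>1
result: ⟨0:4 1:1⟩

Answer: ⟨0:4 1:1⟩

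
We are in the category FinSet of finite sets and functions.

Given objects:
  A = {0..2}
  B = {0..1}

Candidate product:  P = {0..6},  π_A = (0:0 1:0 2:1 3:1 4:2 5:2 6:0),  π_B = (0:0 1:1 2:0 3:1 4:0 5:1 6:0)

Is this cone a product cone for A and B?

|A|·|B| = 3·2 = 6;  |P| = 7
  → cardinalities differ; no bijection possible.

Answer: NOT A VALID PRODUCT — |P|=7 ≠ |A|·|B|=6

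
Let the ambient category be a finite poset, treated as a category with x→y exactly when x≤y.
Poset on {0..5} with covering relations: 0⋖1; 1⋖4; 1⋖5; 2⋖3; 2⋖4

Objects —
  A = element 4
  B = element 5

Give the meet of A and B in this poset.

Answer: A∧B = 1

Work:
{x : x⊑A ∧ x⊑B} = {0,1}  (A=4, B=5)
  0 ⊑ 1
  1 ⊑ 1
glb = 1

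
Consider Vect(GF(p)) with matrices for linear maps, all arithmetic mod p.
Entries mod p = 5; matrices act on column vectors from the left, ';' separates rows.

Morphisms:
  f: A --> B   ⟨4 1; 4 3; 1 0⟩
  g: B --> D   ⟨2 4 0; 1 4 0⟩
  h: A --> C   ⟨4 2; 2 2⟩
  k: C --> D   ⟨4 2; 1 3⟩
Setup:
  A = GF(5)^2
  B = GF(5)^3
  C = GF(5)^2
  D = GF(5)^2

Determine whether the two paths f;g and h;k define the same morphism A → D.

Answer: DOES NOT COMMUTE

Derivation:
1) trace f;g:
  e0=[1,0] f-->[4,4,1] g-->[4,0]
  e1=[0,1] f-->[1,3,0] g-->[4,3]
  result₁ = ⟨4 4; 0 3⟩
2) trace h;k:
  e0=[1,0] h-->[4,2] k-->[0,0]
  e1=[0,1] h-->[2,2] k-->[2,3]
  result₂ = ⟨0 2; 0 3⟩
Equal? distinct morphisms ✗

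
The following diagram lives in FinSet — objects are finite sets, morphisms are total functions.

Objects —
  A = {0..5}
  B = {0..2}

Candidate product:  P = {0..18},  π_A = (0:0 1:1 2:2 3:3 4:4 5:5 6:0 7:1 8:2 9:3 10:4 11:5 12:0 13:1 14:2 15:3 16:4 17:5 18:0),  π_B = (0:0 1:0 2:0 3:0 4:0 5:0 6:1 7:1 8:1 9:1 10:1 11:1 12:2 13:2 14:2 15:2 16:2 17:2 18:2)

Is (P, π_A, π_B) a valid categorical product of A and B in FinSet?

Answer: NOT A VALID PRODUCT — |P|=19 ≠ |A|·|B|=18

Trace:
|A|·|B| = 6·3 = 18;  |P| = 19
  → cardinalities differ; no bijection possible.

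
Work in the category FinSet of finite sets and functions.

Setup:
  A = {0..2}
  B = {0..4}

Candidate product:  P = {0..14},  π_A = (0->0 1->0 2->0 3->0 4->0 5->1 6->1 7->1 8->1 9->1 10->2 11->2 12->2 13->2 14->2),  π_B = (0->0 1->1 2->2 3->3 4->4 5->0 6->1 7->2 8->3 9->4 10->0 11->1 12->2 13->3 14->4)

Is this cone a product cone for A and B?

Answer: VALID PRODUCT

Derivation:
|A|·|B| = 3·5 = 15;  |P| = 15
Check the pairing map k ↦ (π_A(k), π_B(k)):
  0 -> (0,0)
  1 -> (0,1)
  2 -> (0,2)
  3 -> (0,3)
  4 -> (0,4)
  5 -> (1,0)
  6 -> (1,1)
  7 -> (1,2)
  8 -> (1,3)
  9 -> (1,4)
  10 -> (2,0)
  11 -> (2,1)
  12 -> (2,2)
  13 -> (2,3)
  14 -> (2,4)
distinct pairs in image: 15 / 15 needed
  → bijection onto A×B; projections well-typed.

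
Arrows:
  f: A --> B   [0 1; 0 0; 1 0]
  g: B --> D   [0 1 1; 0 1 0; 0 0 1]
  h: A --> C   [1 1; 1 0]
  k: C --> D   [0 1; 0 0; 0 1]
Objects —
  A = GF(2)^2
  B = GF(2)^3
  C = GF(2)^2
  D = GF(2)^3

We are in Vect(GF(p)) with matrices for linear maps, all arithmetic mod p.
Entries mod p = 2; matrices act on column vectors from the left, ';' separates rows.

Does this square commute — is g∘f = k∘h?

Along f;g (path 1):
  e0=[1,0] f-->[0,0,1] g-->[1,0,1]
  e1=[0,1] f-->[1,0,0] g-->[0,0,0]
  result₁ = [1 0; 0 0; 1 0]
Along h;k (path 2):
  e0=[1,0] h-->[1,1] k-->[1,0,1]
  e1=[0,1] h-->[1,0] k-->[0,0,0]
  result₂ = [1 0; 0 0; 1 0]
Equal? equal; square commutes

Answer: COMMUTES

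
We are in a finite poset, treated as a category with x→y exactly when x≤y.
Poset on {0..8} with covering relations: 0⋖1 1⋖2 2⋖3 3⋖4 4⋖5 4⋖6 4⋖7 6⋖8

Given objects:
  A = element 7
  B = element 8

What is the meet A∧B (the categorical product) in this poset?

Common predecessors of 7,8: {0,1,2,3,4}
  0 ⊑ 4
  1 ⊑ 4
  2 ⊑ 4
  3 ⊑ 4
  4 ⊑ 4
glb = 4

Answer: A∧B = 4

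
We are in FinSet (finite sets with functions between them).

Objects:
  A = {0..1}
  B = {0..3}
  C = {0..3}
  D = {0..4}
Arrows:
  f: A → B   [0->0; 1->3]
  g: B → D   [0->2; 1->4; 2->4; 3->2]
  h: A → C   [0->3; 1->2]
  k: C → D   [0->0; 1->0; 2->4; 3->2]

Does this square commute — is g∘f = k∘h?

Answer: DOES NOT COMMUTE

Trace:
Along f;g (path 1):
  0 f→0 g→2
  1 f→3 g→2
  composite₁ = [0->2; 1->2]
Along h;k (path 2):
  0 h→3 k→2
  1 h→2 k→4
  composite₂ = [0->2; 1->4]
Equal? NO — does not commute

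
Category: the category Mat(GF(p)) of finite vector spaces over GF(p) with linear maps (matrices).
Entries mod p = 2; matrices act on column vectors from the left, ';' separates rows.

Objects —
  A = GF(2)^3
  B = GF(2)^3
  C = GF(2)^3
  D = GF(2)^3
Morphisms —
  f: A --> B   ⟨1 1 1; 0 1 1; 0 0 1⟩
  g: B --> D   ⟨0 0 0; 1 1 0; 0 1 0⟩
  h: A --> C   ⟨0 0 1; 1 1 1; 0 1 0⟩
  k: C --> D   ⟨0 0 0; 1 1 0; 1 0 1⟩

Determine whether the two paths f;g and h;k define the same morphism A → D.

Answer: DOES NOT COMMUTE

Work:
1) trace f;g:
  e0=⟨1,0,0⟩ f-->⟨1,0,0⟩ g-->⟨0,1,0⟩
  e1=⟨0,1,0⟩ f-->⟨1,1,0⟩ g-->⟨0,0,1⟩
  e2=⟨0,0,1⟩ f-->⟨1,1,1⟩ g-->⟨0,0,1⟩
  composite₁ = ⟨0 0 0; 1 0 0; 0 1 1⟩
2) trace h;k:
  e0=⟨1,0,0⟩ h-->⟨0,1,0⟩ k-->⟨0,1,0⟩
  e1=⟨0,1,0⟩ h-->⟨0,1,1⟩ k-->⟨0,1,1⟩
  e2=⟨0,0,1⟩ h-->⟨1,1,0⟩ k-->⟨0,0,1⟩
  composite₂ = ⟨0 0 0; 1 1 0; 0 1 1⟩
Equal? differ; not commutative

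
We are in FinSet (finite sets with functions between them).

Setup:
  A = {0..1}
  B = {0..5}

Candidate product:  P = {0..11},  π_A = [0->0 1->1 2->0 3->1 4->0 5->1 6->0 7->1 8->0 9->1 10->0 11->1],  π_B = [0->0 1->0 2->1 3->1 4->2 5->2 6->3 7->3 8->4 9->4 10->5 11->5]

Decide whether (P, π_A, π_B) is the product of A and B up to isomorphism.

Answer: VALID PRODUCT

Derivation:
|A|·|B| = 2·6 = 12;  |P| = 12
Check the pairing map k ↦ (π_A(k), π_B(k)):
  0 -> (0,0)
  1 -> (1,0)
  2 -> (0,1)
  3 -> (1,1)
  4 -> (0,2)
  5 -> (1,2)
  6 -> (0,3)
  7 -> (1,3)
  8 -> (0,4)
  9 -> (1,4)
  10 -> (0,5)
  11 -> (1,5)
distinct pairs in image: 12 / 12 needed
  → bijection onto A×B; projections well-typed.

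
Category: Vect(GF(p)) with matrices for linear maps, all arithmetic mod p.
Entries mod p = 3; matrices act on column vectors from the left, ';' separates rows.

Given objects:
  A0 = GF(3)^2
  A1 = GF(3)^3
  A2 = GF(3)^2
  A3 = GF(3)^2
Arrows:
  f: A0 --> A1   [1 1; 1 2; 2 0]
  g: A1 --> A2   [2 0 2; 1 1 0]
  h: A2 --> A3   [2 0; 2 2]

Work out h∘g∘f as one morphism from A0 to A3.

  e0=[1,0] f-->[1,1,2] g-->[0,2] h-->[0,1]
  e1=[0,1] f-->[1,2,0] g-->[2,0] h-->[1,1]
result: [0 1; 1 1]

Answer: [0 1; 1 1]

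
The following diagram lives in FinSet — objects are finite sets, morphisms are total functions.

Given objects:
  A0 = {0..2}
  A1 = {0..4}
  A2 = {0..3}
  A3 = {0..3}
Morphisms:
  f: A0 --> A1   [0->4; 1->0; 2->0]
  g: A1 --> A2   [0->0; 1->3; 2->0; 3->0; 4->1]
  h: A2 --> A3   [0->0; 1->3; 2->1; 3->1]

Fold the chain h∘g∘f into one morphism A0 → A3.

  0 f-->4 g-->1 h-->3
  1 f-->0 g-->0 h-->0
  2 f-->0 g-->0 h-->0
result: [0->3; 1->0; 2->0]

Answer: [0->3; 1->0; 2->0]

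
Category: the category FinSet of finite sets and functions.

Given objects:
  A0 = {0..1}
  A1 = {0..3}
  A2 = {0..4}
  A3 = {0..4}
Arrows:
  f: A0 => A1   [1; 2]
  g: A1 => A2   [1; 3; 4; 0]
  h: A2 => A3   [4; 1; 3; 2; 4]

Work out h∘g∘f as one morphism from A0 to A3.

Answer: [2; 4]

Work:
  0 f=>1 g=>3 h=>2
  1 f=>2 g=>4 h=>4
result: [2; 4]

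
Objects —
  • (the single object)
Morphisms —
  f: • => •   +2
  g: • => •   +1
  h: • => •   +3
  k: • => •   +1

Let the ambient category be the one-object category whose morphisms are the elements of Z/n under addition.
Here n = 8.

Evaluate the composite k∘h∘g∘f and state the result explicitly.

Answer: +7

Trace:
  0 +2≡2 +1≡3 +3≡6 +1≡7  (mod 8)
result: +7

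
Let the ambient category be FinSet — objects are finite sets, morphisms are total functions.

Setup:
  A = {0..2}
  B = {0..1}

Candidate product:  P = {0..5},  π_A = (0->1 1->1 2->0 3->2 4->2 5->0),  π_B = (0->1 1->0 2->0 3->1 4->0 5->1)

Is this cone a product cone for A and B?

Answer: VALID PRODUCT

Derivation:
|A|·|B| = 3·2 = 6;  |P| = 6
Check the pairing map k ↦ (π_A(k), π_B(k)):
  0 -> (1,1)
  1 -> (1,0)
  2 -> (0,0)
  3 -> (2,1)
  4 -> (2,0)
  5 -> (0,1)
distinct pairs in image: 6 / 6 needed
  → bijection onto A×B; projections well-typed.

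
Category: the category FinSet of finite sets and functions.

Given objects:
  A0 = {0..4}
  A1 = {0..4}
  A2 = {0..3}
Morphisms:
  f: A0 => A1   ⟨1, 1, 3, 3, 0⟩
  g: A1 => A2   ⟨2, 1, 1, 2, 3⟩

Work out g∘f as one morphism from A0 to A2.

  0 f=>1 g=>1
  1 f=>1 g=>1
  2 f=>3 g=>2
  3 f=>3 g=>2
  4 f=>0 g=>2
result: ⟨1, 1, 2, 2, 2⟩

Answer: ⟨1, 1, 2, 2, 2⟩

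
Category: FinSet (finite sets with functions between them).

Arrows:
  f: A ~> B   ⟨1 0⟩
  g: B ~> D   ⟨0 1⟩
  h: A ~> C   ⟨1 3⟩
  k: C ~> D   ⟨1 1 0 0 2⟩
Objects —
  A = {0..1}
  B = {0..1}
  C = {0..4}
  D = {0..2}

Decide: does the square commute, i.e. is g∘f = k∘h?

Answer: COMMUTES

Work:
1) trace f;g:
  0 f~>1 g~>1
  1 f~>0 g~>0
  composite₁ = ⟨1 0⟩
2) trace h;k:
  0 h~>1 k~>1
  1 h~>3 k~>0
  composite₂ = ⟨1 0⟩
Equal? same morphism ✓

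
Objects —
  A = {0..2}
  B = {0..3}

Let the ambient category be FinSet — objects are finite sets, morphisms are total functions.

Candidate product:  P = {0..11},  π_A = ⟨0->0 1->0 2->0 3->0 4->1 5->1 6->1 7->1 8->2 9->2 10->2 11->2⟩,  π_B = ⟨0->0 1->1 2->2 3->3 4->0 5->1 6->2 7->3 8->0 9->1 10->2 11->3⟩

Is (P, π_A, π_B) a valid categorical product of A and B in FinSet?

Answer: VALID PRODUCT

Trace:
|A|·|B| = 3·4 = 12;  |P| = 12
Check the pairing map k ↦ (π_A(k), π_B(k)):
  0 -> (0,0)
  1 -> (0,1)
  2 -> (0,2)
  3 -> (0,3)
  4 -> (1,0)
  5 -> (1,1)
  6 -> (1,2)
  7 -> (1,3)
  8 -> (2,0)
  9 -> (2,1)
  10 -> (2,2)
  11 -> (2,3)
distinct pairs in image: 12 / 12 needed
  → bijection onto A×B; projections well-typed.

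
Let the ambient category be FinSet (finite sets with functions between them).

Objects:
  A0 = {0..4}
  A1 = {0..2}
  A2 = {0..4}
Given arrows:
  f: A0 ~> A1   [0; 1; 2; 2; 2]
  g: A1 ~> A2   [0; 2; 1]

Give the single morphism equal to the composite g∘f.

Answer: [0; 2; 1; 1; 1]

Trace:
  0 f~>0 g~>0
  1 f~>1 g~>2
  2 f~>2 g~>1
  3 f~>2 g~>1
  4 f~>2 g~>1
composite: [0; 2; 1; 1; 1]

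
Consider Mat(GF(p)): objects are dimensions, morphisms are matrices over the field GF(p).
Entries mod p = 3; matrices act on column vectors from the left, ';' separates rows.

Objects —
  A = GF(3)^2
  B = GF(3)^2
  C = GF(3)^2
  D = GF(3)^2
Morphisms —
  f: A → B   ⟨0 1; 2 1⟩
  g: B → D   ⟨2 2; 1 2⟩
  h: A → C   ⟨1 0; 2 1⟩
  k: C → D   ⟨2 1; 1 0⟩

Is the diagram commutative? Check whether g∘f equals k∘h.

Answer: COMMUTES

Work:
1) trace f;g:
  e0=(1,0) f→(0,2) g→(1,1)
  e1=(0,1) f→(1,1) g→(1,0)
  result₁ = ⟨1 1; 1 0⟩
2) trace h;k:
  e0=(1,0) h→(1,2) k→(1,1)
  e1=(0,1) h→(0,1) k→(1,0)
  result₂ = ⟨1 1; 1 0⟩
Equal? YES — commutes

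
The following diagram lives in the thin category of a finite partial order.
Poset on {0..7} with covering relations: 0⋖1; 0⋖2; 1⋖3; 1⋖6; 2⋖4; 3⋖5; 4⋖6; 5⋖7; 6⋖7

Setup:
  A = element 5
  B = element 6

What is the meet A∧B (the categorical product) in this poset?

Lower bounds of A=5 and B=6: {0,1}
  0 ≤ 1
  1 ≤ 1
glb = 1

Answer: A∧B = 1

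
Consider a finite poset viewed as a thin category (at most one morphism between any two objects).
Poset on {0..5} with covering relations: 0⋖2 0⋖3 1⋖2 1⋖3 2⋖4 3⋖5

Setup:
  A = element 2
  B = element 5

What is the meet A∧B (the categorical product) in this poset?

Lower bounds of A=2 and B=5: {0,1}
  maximal lower bounds 0 and 1 are incomparable: neither 0⊑1 nor 1⊑0
→ no greatest lower bound exists

Answer: NO MEET EXISTS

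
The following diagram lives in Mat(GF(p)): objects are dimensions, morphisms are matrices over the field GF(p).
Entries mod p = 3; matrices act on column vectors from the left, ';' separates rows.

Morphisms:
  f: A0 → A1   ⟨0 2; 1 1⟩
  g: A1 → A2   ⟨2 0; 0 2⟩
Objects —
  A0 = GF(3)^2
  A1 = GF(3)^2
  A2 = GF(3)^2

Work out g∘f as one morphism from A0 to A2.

  e0=⟨1,0⟩ f→⟨0,1⟩ g→⟨0,2⟩
  e1=⟨0,1⟩ f→⟨2,1⟩ g→⟨1,2⟩
⟦path⟧: ⟨0 1; 2 2⟩

Answer: ⟨0 1; 2 2⟩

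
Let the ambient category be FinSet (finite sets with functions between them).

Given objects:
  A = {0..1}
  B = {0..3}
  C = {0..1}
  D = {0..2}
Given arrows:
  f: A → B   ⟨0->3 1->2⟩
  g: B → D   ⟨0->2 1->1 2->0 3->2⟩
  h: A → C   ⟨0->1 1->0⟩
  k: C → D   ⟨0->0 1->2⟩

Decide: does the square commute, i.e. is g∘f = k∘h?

Answer: COMMUTES

Derivation:
1) trace f;g:
  0 f→3 g→2
  1 f→2 g→0
  ⟦path⟧₁ = ⟨0->2 1->0⟩
2) trace h;k:
  0 h→1 k→2
  1 h→0 k→0
  ⟦path⟧₂ = ⟨0->2 1->0⟩
Equal? equal; square commutes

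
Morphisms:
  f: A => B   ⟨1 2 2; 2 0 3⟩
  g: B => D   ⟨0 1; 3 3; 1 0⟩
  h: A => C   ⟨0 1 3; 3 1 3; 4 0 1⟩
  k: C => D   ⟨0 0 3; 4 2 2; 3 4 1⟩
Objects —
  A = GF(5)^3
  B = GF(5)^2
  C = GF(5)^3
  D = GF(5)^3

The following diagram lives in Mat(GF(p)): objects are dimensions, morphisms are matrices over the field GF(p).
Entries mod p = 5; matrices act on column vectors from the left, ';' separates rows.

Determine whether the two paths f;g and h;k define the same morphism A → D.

Path 1 = f;g:
  e0=(1,0,0) f=>(1,2) g=>(2,4,1)
  e1=(0,1,0) f=>(2,0) g=>(0,1,2)
  e2=(0,0,1) f=>(2,3) g=>(3,0,2)
  result₁ = ⟨2 0 3; 4 1 0; 1 2 2⟩
Path 2 = h;k:
  e0=(1,0,0) h=>(0,3,4) k=>(2,4,1)
  e1=(0,1,0) h=>(1,1,0) k=>(0,1,2)
  e2=(0,0,1) h=>(3,3,1) k=>(3,0,2)
  result₂ = ⟨2 0 3; 4 1 0; 1 2 2⟩
Equal? same morphism ✓

Answer: COMMUTES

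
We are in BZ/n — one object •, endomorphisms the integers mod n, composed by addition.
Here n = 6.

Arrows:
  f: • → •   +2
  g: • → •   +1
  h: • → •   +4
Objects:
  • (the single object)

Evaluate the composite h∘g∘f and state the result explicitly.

  0 +2≡2 +1≡3 +4≡1  (mod 6)
⟦path⟧: +1

Answer: +1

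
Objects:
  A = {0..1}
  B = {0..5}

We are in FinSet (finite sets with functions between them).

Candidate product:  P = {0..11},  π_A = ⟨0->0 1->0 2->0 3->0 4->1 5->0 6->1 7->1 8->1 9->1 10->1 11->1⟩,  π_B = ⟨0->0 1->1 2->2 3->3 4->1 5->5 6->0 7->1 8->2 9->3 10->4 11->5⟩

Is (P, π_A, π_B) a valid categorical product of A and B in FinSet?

|A|·|B| = 2·6 = 12;  |P| = 12
Check the pairing map k ↦ (π_A(k), π_B(k)):
  0 -> (0,0)
  1 -> (0,1)
  2 -> (0,2)
  3 -> (0,3)
  4 -> (1,1)
  5 -> (0,5)
  6 -> (1,0)
  7 -> (1,1)  ✗ repeats pair of k=4
  8 -> (1,2)
  9 -> (1,3)
  10 -> (1,4)
  11 -> (1,5)
distinct pairs in image: 11 / 12 needed
  → (1,1) hit at k=4 and k=7

Answer: NOT A VALID PRODUCT — duplicate pair at indices 7,4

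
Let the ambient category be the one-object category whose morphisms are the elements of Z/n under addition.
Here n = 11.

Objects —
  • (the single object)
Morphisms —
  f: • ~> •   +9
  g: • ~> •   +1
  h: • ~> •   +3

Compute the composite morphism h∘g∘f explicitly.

  0 +9≡9 +1≡10 +3≡2  (mod 11)
composite: +2

Answer: +2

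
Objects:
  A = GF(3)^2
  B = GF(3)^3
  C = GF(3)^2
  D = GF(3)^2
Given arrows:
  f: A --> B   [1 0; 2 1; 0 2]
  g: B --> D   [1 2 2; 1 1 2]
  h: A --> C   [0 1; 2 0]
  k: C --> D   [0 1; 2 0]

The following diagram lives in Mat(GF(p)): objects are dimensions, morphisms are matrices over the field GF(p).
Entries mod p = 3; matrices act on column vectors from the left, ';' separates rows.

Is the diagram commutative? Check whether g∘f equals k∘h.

Path 1 = f;g:
  e0=(1,0) f-->(1,2,0) g-->(2,0)
  e1=(0,1) f-->(0,1,2) g-->(0,2)
  composite₁ = [2 0; 0 2]
Path 2 = h;k:
  e0=(1,0) h-->(0,2) k-->(2,0)
  e1=(0,1) h-->(1,0) k-->(0,2)
  composite₂ = [2 0; 0 2]
Equal? same morphism ✓

Answer: COMMUTES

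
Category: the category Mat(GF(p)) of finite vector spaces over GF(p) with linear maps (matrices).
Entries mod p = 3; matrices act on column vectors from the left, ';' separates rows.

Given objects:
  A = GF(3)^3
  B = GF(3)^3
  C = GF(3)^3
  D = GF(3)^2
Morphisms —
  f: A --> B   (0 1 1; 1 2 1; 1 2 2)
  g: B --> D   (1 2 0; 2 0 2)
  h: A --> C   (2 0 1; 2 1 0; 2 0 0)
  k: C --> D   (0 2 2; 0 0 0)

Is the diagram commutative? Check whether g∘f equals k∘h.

Answer: DOES NOT COMMUTE

Trace:
Path 1 = f;g:
  e0=⟨1,0,0⟩ f-->⟨0,1,1⟩ g-->⟨2,2⟩
  e1=⟨0,1,0⟩ f-->⟨1,2,2⟩ g-->⟨2,0⟩
  e2=⟨0,0,1⟩ f-->⟨1,1,2⟩ g-->⟨0,0⟩
  composite₁ = (2 2 0; 2 0 0)
Path 2 = h;k:
  e0=⟨1,0,0⟩ h-->⟨2,2,2⟩ k-->⟨2,0⟩
  e1=⟨0,1,0⟩ h-->⟨0,1,0⟩ k-->⟨2,0⟩
  e2=⟨0,0,1⟩ h-->⟨1,0,0⟩ k-->⟨0,0⟩
  composite₂ = (2 2 0; 0 0 0)
Equal? distinct morphisms ✗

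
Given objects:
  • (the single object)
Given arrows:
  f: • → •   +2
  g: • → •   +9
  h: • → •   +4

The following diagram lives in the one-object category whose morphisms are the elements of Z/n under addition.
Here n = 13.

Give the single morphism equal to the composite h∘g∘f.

Answer: +2

Trace:
  0 +2≡2 +9≡11 +4≡2  (mod 13)
composite: +2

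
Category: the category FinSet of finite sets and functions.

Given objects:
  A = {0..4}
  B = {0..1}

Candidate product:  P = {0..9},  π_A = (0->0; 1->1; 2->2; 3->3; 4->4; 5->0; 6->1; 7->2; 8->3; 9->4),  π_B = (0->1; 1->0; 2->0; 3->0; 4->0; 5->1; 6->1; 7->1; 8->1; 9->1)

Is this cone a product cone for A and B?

|A|·|B| = 5·2 = 10;  |P| = 10
Check the pairing map k ↦ (π_A(k), π_B(k)):
  0 -> (0,1)
  1 -> (1,0)
  2 -> (2,0)
  3 -> (3,0)
  4 -> (4,0)
  5 -> (0,1)  ✗ repeats pair of k=0
  6 -> (1,1)
  7 -> (2,1)
  8 -> (3,1)
  9 -> (4,1)
distinct pairs in image: 9 / 10 needed
  → (0,1) hit at k=0 and k=5

Answer: NOT A VALID PRODUCT — duplicate pair at indices 5,0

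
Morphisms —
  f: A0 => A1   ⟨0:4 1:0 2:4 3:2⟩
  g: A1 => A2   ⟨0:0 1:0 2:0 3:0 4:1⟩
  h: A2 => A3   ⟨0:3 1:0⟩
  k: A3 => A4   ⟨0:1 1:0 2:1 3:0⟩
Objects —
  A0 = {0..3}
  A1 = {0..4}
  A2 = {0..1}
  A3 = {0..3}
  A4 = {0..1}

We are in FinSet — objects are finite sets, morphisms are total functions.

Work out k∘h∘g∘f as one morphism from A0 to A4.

  0 f=>4 g=>1 h=>0 k=>1
  1 f=>0 g=>0 h=>3 k=>0
  2 f=>4 g=>1 h=>0 k=>1
  3 f=>2 g=>0 h=>3 k=>0
⟦path⟧: ⟨0:1 1:0 2:1 3:0⟩

Answer: ⟨0:1 1:0 2:1 3:0⟩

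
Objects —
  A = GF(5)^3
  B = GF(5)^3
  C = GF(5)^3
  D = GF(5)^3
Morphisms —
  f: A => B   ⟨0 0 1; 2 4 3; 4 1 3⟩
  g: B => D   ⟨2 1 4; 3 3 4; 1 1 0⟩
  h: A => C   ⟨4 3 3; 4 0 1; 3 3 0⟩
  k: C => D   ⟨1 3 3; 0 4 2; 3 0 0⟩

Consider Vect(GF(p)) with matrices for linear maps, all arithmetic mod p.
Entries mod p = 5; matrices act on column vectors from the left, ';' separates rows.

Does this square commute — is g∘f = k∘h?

Path 1 = f;g:
  e0=⟨1,0,0⟩ f=>⟨0,2,4⟩ g=>⟨3,2,2⟩
  e1=⟨0,1,0⟩ f=>⟨0,4,1⟩ g=>⟨3,1,4⟩
  e2=⟨0,0,1⟩ f=>⟨1,3,3⟩ g=>⟨2,4,4⟩
  ⟦path⟧₁ = ⟨3 3 2; 2 1 4; 2 4 4⟩
Path 2 = h;k:
  e0=⟨1,0,0⟩ h=>⟨4,4,3⟩ k=>⟨0,2,2⟩
  e1=⟨0,1,0⟩ h=>⟨3,0,3⟩ k=>⟨2,1,4⟩
  e2=⟨0,0,1⟩ h=>⟨3,1,0⟩ k=>⟨1,4,4⟩
  ⟦path⟧₂ = ⟨0 2 1; 2 1 4; 2 4 4⟩
Equal? NO — does not commute

Answer: DOES NOT COMMUTE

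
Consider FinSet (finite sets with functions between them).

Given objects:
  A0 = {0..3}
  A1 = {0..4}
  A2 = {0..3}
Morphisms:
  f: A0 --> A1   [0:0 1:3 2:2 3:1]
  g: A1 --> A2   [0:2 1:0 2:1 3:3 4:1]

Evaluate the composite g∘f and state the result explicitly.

Answer: [0:2 1:3 2:1 3:0]

Derivation:
  0 f-->0 g-->2
  1 f-->3 g-->3
  2 f-->2 g-->1
  3 f-->1 g-->0
result: [0:2 1:3 2:1 3:0]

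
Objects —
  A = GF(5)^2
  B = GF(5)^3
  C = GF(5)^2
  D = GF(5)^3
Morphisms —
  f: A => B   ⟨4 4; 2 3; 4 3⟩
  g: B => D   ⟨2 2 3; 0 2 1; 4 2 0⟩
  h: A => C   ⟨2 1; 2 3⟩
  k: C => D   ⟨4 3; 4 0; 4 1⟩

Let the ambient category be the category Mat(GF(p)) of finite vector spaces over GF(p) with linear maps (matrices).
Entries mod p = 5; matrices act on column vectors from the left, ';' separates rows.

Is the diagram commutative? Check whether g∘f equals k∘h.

Answer: COMMUTES

Work:
Along f;g (path 1):
  e0=⟨1,0⟩ f=>⟨4,2,4⟩ g=>⟨4,3,0⟩
  e1=⟨0,1⟩ f=>⟨4,3,3⟩ g=>⟨3,4,2⟩
  result₁ = ⟨4 3; 3 4; 0 2⟩
Along h;k (path 2):
  e0=⟨1,0⟩ h=>⟨2,2⟩ k=>⟨4,3,0⟩
  e1=⟨0,1⟩ h=>⟨1,3⟩ k=>⟨3,4,2⟩
  result₂ = ⟨4 3; 3 4; 0 2⟩
Equal? YES — commutes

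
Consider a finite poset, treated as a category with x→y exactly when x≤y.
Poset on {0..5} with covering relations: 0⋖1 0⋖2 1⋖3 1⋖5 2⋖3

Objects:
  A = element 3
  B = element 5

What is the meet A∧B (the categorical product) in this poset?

Answer: A∧B = 1

Trace:
{x : x<=A ∧ x<=B} = {0,1}  (A=3, B=5)
  0 <= 1
  1 <= 1
glb = 1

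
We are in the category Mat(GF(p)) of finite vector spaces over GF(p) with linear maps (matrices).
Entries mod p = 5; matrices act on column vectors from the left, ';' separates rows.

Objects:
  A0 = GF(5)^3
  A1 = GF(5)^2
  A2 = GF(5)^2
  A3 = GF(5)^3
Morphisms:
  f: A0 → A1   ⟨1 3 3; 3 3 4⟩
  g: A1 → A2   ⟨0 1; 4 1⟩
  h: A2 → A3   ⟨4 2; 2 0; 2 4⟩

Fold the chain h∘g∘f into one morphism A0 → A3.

Answer: ⟨1 2 3; 1 1 3; 4 1 2⟩

Derivation:
  e0=⟨1,0,0⟩ f→⟨1,3⟩ g→⟨3,2⟩ h→⟨1,1,4⟩
  e1=⟨0,1,0⟩ f→⟨3,3⟩ g→⟨3,0⟩ h→⟨2,1,1⟩
  e2=⟨0,0,1⟩ f→⟨3,4⟩ g→⟨4,1⟩ h→⟨3,3,2⟩
composite: ⟨1 2 3; 1 1 3; 4 1 2⟩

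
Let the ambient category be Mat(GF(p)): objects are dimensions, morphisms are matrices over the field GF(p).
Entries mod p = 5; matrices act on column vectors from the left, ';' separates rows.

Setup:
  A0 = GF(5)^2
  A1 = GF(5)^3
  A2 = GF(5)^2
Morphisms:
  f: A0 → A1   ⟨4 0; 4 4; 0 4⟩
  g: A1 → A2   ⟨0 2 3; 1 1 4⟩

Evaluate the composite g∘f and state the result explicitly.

  e0=(1,0) f→(4,4,0) g→(3,3)
  e1=(0,1) f→(0,4,4) g→(0,0)
composite: ⟨3 0; 3 0⟩

Answer: ⟨3 0; 3 0⟩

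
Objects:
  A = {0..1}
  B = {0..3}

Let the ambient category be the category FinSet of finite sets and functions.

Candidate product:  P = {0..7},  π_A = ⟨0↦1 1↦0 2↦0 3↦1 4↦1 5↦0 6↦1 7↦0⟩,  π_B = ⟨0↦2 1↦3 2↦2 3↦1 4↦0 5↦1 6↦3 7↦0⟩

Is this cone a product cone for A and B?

Answer: VALID PRODUCT

Trace:
|A|·|B| = 2·4 = 8;  |P| = 8
Check the pairing map k ↦ (π_A(k), π_B(k)):
  0 ↦ (1,2)
  1 ↦ (0,3)
  2 ↦ (0,2)
  3 ↦ (1,1)
  4 ↦ (1,0)
  5 ↦ (0,1)
  6 ↦ (1,3)
  7 ↦ (0,0)
distinct pairs in image: 8 / 8 needed
  → bijection onto A×B; projections well-typed.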